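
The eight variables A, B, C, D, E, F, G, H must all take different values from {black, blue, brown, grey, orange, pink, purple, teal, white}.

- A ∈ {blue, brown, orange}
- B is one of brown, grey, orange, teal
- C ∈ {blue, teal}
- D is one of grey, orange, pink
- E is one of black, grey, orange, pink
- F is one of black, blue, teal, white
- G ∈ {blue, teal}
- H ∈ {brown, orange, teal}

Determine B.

The 8 variables together cover exactly {black, blue, brown, grey, orange, pink, teal, white} — 8 values for 8 variables — and white appears only in F's list, so F = white.
The 7 still-open variables together cover exactly {black, blue, brown, grey, orange, pink, teal} — 7 values for 7 variables — and black appears only in E's list, so E = black.
Among the 6 still-open variables, pink fits only D (and all 6 values in {blue, brown, grey, orange, pink, teal} must be used), so D = pink.
The 5 still-open variables draw from only 5 values {blue, brown, grey, orange, teal}, so each is used; only B can be grey, hence B = grey.

grey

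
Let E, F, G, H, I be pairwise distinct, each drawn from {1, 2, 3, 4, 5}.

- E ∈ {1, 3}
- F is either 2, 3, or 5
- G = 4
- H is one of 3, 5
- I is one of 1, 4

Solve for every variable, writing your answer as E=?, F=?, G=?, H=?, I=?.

G's domain is down to {4}, so G = 4. So I can't be 4.
That leaves I = 1. Eliminate 1 elsewhere: E.
E has just one choice, so E = 3. Strike 3 from F, H.
H has just one choice, so H = 5. Strike 5 from F.
That leaves F = 2.

E=3, F=2, G=4, H=5, I=1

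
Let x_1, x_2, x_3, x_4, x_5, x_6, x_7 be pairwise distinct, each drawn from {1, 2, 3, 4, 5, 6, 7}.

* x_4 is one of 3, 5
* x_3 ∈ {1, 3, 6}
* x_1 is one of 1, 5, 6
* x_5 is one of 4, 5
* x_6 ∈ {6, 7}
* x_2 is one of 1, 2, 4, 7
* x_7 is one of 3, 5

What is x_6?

7

Among the 7 variables, 2 fits only x_2 (and all 7 values in {1, 2, 3, 4, 5, 6, 7} must be used), so x_2 = 2.
The 6 still-open variables draw from only 6 values {1, 3, 4, 5, 6, 7}, so each is used; only x_5 can be 4, hence x_5 = 4.
The 5 still-open variables draw from only 5 values {1, 3, 5, 6, 7}, so each is used; only x_6 can be 7, hence x_6 = 7.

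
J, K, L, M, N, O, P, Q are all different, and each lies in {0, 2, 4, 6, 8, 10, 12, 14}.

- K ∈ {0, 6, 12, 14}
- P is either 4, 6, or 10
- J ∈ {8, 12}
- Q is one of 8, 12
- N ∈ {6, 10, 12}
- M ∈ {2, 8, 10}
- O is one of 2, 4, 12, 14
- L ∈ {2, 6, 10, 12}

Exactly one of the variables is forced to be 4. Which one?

P

Among the 8 variables, 0 fits only K (and all 8 values in {0, 2, 4, 6, 8, 10, 12, 14} must be used), so K = 0.
The 7 still-open variables draw from only 7 values {2, 4, 6, 8, 10, 12, 14}, so each is used; only O can be 14, hence O = 14.
The 6 still-open variables draw from only 6 values {2, 4, 6, 8, 10, 12}, so each is used; only P can be 4, hence P = 4.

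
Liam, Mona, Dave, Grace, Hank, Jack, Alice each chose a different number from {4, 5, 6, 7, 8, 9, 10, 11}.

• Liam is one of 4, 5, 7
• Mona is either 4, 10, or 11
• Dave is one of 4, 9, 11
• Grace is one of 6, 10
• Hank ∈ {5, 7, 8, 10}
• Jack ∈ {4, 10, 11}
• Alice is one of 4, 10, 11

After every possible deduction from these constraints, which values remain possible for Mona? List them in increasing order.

4, 10, 11

The 3 variables Mona, Jack, Alice are confined to {4, 10, 11}, which locks those values in; drop them from Liam, Dave, Grace, Hank.
Dave has just one choice, so Dave = 9.
Grace's domain is down to {6}, so Grace = 6.
No further eliminations apply; Mona can still be any of 4, 10, 11.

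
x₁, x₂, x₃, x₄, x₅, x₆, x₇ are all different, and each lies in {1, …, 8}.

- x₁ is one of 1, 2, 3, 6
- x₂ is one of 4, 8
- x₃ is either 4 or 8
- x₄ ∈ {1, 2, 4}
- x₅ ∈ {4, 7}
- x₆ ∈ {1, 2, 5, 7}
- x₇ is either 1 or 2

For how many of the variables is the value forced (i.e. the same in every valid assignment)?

2

x₂ and x₃ share exactly the 2 values {4, 8}; by pigeonhole those values go to them, so strike 4, 8 from x₄, x₅.
That leaves x₅ = 7. So x₆ can't be 7.
x₄ and x₇ share exactly the 2 values {1, 2}; by pigeonhole those values go to them, so strike 1, 2 from x₁, x₆.
x₆'s domain is down to {5}, so x₆ = 5.
Determined: x₅=7, x₆=5. The other variables each still have more than one consistent value. That makes 2.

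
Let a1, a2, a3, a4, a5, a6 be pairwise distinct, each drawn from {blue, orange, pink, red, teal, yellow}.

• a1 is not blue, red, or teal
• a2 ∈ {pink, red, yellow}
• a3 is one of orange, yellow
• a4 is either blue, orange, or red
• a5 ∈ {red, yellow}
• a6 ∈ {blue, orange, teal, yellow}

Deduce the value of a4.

Among the 6 variables, teal fits only a6 (and all 6 values in {blue, orange, pink, red, teal, yellow} must be used), so a6 = teal.
Among the 5 still-open variables, blue fits only a4 (and all 5 values in {blue, orange, pink, red, yellow} must be used), so a4 = blue.

blue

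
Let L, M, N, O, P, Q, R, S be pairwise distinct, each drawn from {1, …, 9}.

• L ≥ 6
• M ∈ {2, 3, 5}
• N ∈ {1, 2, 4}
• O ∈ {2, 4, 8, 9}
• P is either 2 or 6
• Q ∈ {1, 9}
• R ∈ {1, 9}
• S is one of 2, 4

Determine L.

The 2 variables Q and R are confined to {1, 9}, which locks those values in; drop them from L, N, O.
N and S share exactly the 2 values {2, 4}; by pigeonhole those values go to them, so strike 2, 4 from M, O, P.
O must be 8 (only option left). Strike 8 from L.
P has just one choice, so P = 6. Eliminate 6 elsewhere: L.
So L = 7.

7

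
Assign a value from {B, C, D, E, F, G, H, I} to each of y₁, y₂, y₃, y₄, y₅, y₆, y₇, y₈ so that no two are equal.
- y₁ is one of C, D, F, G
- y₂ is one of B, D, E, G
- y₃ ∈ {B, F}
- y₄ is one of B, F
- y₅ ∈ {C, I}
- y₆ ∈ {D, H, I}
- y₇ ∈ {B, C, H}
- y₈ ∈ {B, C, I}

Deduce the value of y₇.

The 8 variables draw from only 8 values {B, C, D, E, F, G, H, I}, so each is used; only y₂ can be E, hence y₂ = E.
The 7 still-open variables draw from only 7 values {B, C, D, F, G, H, I}, so each is used; only y₁ can be G, hence y₁ = G.
The 6 still-open variables together cover exactly {B, C, D, F, H, I} — 6 values for 6 variables — and D appears only in y₆'s list, so y₆ = D.
The 5 still-open variables together cover exactly {B, C, F, H, I} — 5 values for 5 variables — and H appears only in y₇'s list, so y₇ = H.

H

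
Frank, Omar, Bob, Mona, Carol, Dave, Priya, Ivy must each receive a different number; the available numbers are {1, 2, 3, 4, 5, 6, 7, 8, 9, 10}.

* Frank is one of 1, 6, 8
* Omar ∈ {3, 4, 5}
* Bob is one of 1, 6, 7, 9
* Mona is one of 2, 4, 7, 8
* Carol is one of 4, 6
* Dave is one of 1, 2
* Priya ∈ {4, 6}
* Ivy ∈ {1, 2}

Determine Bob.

9

Carol and Priya between them cover only {4, 6} — a naked pair. Remove those values from Frank, Omar, Bob, Mona.
The 2 variables Dave and Ivy are confined to {1, 2}, which locks those values in; drop them from Frank, Bob, Mona.
Frank's domain is down to {8}, so Frank = 8. Strike 8 from Mona.
Mona has just one choice, so Mona = 7. Eliminate 7 elsewhere: Bob.
So Bob = 9.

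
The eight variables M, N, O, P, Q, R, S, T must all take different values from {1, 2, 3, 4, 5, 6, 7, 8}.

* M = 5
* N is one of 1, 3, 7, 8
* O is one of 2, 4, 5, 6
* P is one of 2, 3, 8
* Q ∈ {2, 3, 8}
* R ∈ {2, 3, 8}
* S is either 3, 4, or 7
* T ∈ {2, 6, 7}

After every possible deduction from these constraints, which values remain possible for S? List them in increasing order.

4, 7

M has just one choice, so M = 5. Strike 5 from O.
Among the 7 still-open variables, 1 fits only N (and all 7 values in {1, 2, 3, 4, 6, 7, 8} must be used), so N = 1.
The 3 variables P, Q, R are confined to {2, 3, 8}, which locks those values in; drop them from O, S, T.
No further eliminations apply; S can still be any of 4, 7.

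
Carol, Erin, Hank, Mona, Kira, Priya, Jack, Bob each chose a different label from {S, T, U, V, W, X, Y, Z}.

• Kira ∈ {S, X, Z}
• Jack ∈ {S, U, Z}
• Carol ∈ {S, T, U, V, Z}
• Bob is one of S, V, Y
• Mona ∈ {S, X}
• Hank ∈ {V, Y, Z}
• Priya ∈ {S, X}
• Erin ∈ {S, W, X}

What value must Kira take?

Z

Among the 8 variables, T fits only Carol (and all 8 values in {S, T, U, V, W, X, Y, Z} must be used), so Carol = T.
The 7 still-open variables together cover exactly {S, U, V, W, X, Y, Z} — 7 values for 7 variables — and U appears only in Jack's list, so Jack = U.
The 6 still-open variables together cover exactly {S, V, W, X, Y, Z} — 6 values for 6 variables — and W appears only in Erin's list, so Erin = W.
The 2 variables Mona and Priya are confined to {S, X}, which locks those values in; drop them from Kira, Bob.
So Kira = Z.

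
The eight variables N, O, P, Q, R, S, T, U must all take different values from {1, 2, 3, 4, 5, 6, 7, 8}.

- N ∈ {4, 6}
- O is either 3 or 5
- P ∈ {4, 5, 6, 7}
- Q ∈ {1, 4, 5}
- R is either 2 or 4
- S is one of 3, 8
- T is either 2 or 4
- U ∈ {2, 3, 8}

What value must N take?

The 8 variables together cover exactly {1, 2, 3, 4, 5, 6, 7, 8} — 8 values for 8 variables — and 1 appears only in Q's list, so Q = 1.
Among the 7 still-open variables, 7 fits only P (and all 7 values in {2, 3, 4, 5, 6, 7, 8} must be used), so P = 7.
The 6 still-open variables together cover exactly {2, 3, 4, 5, 6, 8} — 6 values for 6 variables — and 5 appears only in O's list, so O = 5.
Among the 5 still-open variables, 6 fits only N (and all 5 values in {2, 3, 4, 6, 8} must be used), so N = 6.

6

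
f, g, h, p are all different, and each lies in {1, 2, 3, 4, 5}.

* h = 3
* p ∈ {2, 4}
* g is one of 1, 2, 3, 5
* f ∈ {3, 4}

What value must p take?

h must be 3 (only option left). Eliminate 3 elsewhere: f, g.
f must be 4 (only option left). Remove 4 from p.
So p = 2.

2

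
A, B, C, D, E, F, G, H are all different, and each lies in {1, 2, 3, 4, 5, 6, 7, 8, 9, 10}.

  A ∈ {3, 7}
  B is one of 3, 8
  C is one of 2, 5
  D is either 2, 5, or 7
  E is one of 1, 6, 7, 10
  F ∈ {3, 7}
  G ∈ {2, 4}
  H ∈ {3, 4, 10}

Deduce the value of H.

The 2 variables A and F are confined to {3, 7}, which locks those values in; drop them from B, D, E, H.
B's domain is down to {8}, so B = 8.
C and D share exactly the 2 values {2, 5}; by pigeonhole those values go to them, so strike 2, 5 from G.
G's domain is down to {4}, so G = 4. Remove 4 from H.
So H = 10.

10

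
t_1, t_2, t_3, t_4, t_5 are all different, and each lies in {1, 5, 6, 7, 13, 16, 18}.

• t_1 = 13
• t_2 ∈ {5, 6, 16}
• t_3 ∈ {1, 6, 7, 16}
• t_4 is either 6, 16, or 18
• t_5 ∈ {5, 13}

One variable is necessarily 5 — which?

t_1 must be 13 (only option left). So t_5 can't be 13.

t_5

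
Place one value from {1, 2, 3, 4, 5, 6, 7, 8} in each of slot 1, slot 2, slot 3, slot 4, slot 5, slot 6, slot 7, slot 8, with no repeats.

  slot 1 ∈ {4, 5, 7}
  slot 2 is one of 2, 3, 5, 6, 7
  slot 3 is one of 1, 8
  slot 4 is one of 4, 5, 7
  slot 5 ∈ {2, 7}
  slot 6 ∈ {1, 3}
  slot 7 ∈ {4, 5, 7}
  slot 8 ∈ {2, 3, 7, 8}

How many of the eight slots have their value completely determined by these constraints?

2

Among the 8 variables, 6 fits only slot 2 (and all 8 values in {1, 2, 3, 4, 5, 6, 7, 8} must be used), so slot 2 = 6.
slot 1, slot 4, slot 7 between them cover only {4, 5, 7} — a naked triple. Remove those values from slot 5, slot 8.
slot 5 must be 2 (only option left). Strike 2 from slot 8.
Determined: slot 2=6, slot 5=2. The other slots each still have more than one consistent value. That makes 2.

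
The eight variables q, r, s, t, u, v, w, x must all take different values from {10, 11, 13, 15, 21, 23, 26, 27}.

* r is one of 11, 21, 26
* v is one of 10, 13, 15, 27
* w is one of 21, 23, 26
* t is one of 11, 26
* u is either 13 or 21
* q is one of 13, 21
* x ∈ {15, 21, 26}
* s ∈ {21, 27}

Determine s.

The 8 variables together cover exactly {10, 11, 13, 15, 21, 23, 26, 27} — 8 values for 8 variables — and 10 appears only in v's list, so v = 10.
Among the 7 still-open variables, 15 fits only x (and all 7 values in {11, 13, 15, 21, 23, 26, 27} must be used), so x = 15.
The 6 still-open variables together cover exactly {11, 13, 21, 23, 26, 27} — 6 values for 6 variables — and 23 appears only in w's list, so w = 23.
Among the 5 still-open variables, 27 fits only s (and all 5 values in {11, 13, 21, 26, 27} must be used), so s = 27.

27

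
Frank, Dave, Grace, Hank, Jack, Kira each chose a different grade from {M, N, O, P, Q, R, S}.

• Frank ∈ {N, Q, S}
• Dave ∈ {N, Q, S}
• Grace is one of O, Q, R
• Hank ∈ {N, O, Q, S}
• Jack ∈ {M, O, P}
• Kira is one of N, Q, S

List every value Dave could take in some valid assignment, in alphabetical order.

The 3 variables Frank, Dave, Kira are confined to {N, Q, S}, which locks those values in; drop them from Grace, Hank.
That leaves Hank = O. So Grace, Jack can't be O.
That leaves Grace = R.
No further eliminations apply; Dave can still be any of N, Q, S.

N, Q, S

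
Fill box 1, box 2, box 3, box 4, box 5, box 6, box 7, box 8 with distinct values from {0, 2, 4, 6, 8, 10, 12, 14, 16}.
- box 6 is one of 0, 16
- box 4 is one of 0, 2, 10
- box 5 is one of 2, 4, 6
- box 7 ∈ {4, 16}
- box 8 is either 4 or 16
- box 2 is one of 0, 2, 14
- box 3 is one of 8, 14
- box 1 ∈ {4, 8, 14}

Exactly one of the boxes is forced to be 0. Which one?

box 6

The 8 variables together cover exactly {0, 2, 4, 6, 8, 10, 14, 16} — 8 values for 8 variables — and 6 appears only in box 5's list, so box 5 = 6.
The 7 still-open variables draw from only 7 values {0, 2, 4, 8, 10, 14, 16}, so each is used; only box 4 can be 10, hence box 4 = 10.
The 6 still-open variables together cover exactly {0, 2, 4, 8, 14, 16} — 6 values for 6 variables — and 2 appears only in box 2's list, so box 2 = 2.
The 5 still-open variables together cover exactly {0, 4, 8, 14, 16} — 5 values for 5 variables — and 0 appears only in box 6's list, so box 6 = 0.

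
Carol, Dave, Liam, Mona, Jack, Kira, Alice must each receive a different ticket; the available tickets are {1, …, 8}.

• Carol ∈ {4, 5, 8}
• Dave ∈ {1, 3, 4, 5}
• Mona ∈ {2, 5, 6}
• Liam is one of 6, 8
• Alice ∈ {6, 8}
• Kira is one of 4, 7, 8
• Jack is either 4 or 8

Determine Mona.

2

Liam and Alice share exactly the 2 values {6, 8}; by pigeonhole those values go to them, so strike 6, 8 from Carol, Mona, Jack, Kira.
Jack has just one choice, so Jack = 4. Strike 4 from Carol, Dave, Kira.
Kira must be 7 (only option left).
That leaves Carol = 5. Remove 5 from Dave, Mona.
So Mona = 2.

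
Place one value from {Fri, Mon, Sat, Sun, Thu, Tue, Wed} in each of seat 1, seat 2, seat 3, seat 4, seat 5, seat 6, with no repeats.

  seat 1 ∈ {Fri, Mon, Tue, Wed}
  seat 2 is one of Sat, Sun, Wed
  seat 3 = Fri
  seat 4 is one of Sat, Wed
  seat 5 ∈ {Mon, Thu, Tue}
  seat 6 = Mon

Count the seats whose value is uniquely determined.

2

seat 3 has just one choice, so seat 3 = Fri. Eliminate Fri elsewhere: seat 1.
seat 6 has just one choice, so seat 6 = Mon. Strike Mon from seat 1, seat 5.
Determined: seat 3=Fri, seat 6=Mon. The other seats each still have more than one consistent value. That makes 2.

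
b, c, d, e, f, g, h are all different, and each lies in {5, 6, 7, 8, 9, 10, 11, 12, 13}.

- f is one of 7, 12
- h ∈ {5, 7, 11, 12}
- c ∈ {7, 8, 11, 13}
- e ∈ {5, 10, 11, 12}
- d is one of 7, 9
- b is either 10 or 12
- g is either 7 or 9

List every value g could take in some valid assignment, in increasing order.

d and g between them cover only {7, 9} — a naked pair. Remove those values from c, f, h.
That leaves f = 12. Eliminate 12 elsewhere: b, e, h.
b must be 10 (only option left). Remove 10 from e.
e and h between them cover only {5, 11} — a naked pair. Remove those values from c.
No further eliminations apply; g can still be any of 7, 9.

7, 9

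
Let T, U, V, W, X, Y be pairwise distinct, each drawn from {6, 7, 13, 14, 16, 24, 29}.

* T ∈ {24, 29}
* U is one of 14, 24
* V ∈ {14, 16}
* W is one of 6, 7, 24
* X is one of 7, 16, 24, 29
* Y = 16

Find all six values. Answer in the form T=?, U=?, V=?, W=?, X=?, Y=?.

Y must be 16 (only option left). Strike 16 from V, X.
V has just one choice, so V = 14. So U can't be 14.
U has just one choice, so U = 24. Remove 24 from T, W, X.
T's domain is down to {29}, so T = 29. Eliminate 29 elsewhere: X.
X must be 7 (only option left). Strike 7 from W.
That leaves W = 6.

T=29, U=24, V=14, W=6, X=7, Y=16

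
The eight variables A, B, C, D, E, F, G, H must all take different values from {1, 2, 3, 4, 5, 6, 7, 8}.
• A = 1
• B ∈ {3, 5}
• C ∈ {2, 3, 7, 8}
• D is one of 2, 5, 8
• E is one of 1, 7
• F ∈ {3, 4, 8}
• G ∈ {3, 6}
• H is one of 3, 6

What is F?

4

A has just one choice, so A = 1. So E can't be 1.
E must be 7 (only option left). Strike 7 from C.
Among the 6 still-open variables, 4 fits only F (and all 6 values in {2, 3, 4, 5, 6, 8} must be used), so F = 4.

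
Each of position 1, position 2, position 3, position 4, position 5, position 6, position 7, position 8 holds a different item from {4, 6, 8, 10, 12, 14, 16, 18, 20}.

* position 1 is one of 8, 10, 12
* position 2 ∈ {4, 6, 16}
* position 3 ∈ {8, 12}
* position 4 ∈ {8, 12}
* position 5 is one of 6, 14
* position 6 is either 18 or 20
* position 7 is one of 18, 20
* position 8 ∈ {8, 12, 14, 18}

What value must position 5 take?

6

The 2 variables position 3 and position 4 are confined to {8, 12}, which locks those values in; drop them from position 1, position 8.
position 1 has just one choice, so position 1 = 10.
position 6 and position 7 between them cover only {18, 20} — a naked pair. Remove those values from position 8.
That leaves position 8 = 14. Strike 14 from position 5.
So position 5 = 6.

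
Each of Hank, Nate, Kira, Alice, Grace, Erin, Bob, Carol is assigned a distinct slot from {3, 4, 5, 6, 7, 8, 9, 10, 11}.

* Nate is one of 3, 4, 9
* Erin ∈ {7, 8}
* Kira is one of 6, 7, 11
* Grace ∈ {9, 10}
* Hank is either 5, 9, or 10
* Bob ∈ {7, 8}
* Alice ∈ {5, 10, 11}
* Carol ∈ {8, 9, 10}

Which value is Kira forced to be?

Erin and Bob share exactly the 2 values {7, 8}; by pigeonhole those values go to them, so strike 7, 8 from Kira, Carol.
Grace and Carol share exactly the 2 values {9, 10}; by pigeonhole those values go to them, so strike 9, 10 from Hank, Nate, Alice.
That leaves Hank = 5. Strike 5 from Alice.
Alice has just one choice, so Alice = 11. Eliminate 11 elsewhere: Kira.
So Kira = 6.

6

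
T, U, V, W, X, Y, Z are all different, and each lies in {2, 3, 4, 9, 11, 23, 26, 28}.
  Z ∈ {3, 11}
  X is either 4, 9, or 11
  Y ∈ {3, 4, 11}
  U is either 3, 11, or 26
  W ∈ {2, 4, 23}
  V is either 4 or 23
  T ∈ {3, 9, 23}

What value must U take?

26

The 7 variables together cover exactly {2, 3, 4, 9, 11, 23, 26} — 7 values for 7 variables — and 2 appears only in W's list, so W = 2.
Among the 6 still-open variables, 26 fits only U (and all 6 values in {3, 4, 9, 11, 23, 26} must be used), so U = 26.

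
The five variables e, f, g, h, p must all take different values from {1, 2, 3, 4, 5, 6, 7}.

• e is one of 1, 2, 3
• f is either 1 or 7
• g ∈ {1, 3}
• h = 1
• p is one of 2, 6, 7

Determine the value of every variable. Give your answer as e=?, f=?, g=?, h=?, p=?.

e=2, f=7, g=3, h=1, p=6

h must be 1 (only option left). Remove 1 from e, f, g.
That leaves f = 7. Strike 7 from p.
g has just one choice, so g = 3. Strike 3 from e.
That leaves e = 2. Eliminate 2 elsewhere: p.
p's domain is down to {6}, so p = 6.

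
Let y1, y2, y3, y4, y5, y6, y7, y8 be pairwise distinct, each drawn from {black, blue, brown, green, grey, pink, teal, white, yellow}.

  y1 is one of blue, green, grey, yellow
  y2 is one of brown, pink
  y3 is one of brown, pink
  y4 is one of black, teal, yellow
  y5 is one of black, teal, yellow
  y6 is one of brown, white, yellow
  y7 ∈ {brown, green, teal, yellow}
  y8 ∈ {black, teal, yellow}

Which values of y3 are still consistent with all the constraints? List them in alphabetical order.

y2 and y3 share exactly the 2 values {brown, pink}; by pigeonhole those values go to them, so strike brown, pink from y6, y7.
y4, y5, y8 share exactly the 3 values {black, teal, yellow}; by pigeonhole those values go to them, so strike black, teal, yellow from y1, y6, y7.
y6 has just one choice, so y6 = white.
y7's domain is down to {green}, so y7 = green. Eliminate green elsewhere: y1.
No further eliminations apply; y3 can still be any of brown, pink.

brown, pink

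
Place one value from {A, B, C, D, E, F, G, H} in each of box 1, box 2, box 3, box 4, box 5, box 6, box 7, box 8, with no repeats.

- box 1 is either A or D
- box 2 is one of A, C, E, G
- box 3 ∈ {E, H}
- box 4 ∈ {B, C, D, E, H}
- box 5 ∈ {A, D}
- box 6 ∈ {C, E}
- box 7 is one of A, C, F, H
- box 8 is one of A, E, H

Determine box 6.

C

The 8 variables together cover exactly {A, B, C, D, E, F, G, H} — 8 values for 8 variables — and B appears only in box 4's list, so box 4 = B.
Among the 7 still-open variables, F fits only box 7 (and all 7 values in {A, C, D, E, F, G, H} must be used), so box 7 = F.
The 6 still-open variables draw from only 6 values {A, C, D, E, G, H}, so each is used; only box 2 can be G, hence box 2 = G.
The 5 still-open variables draw from only 5 values {A, C, D, E, H}, so each is used; only box 6 can be C, hence box 6 = C.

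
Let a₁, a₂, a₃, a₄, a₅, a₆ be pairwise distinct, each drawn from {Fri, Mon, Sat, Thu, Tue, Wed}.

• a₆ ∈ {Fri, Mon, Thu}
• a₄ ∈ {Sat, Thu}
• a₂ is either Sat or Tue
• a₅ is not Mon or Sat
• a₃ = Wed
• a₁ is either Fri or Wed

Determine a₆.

Mon

a₃'s domain is down to {Wed}, so a₃ = Wed. Strike Wed from a₁, a₅.
a₁ has just one choice, so a₁ = Fri. Remove Fri from a₅, a₆.
The 4 still-open variables together cover exactly {Mon, Sat, Thu, Tue} — 4 values for 4 variables — and Mon appears only in a₆'s list, so a₆ = Mon.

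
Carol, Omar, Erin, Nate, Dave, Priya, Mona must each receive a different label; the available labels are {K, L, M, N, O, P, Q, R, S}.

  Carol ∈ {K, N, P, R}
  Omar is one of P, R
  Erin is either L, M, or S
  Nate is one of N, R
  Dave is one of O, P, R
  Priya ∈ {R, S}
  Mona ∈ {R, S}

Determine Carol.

The 2 variables Priya and Mona are confined to {R, S}, which locks those values in; drop them from Carol, Omar, Erin, Nate, Dave.
That leaves Omar = P. So Carol, Dave can't be P.
Nate's domain is down to {N}, so Nate = N. So Carol can't be N.
So Carol = K.

K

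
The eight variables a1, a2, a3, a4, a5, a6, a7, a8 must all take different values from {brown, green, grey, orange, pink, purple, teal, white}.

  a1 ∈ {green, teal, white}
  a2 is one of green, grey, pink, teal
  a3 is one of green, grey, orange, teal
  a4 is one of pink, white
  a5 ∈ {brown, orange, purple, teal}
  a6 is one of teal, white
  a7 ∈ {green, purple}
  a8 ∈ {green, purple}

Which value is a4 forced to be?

pink

The 8 variables together cover exactly {brown, green, grey, orange, pink, purple, teal, white} — 8 values for 8 variables — and brown appears only in a5's list, so a5 = brown.
The 7 still-open variables together cover exactly {green, grey, orange, pink, purple, teal, white} — 7 values for 7 variables — and orange appears only in a3's list, so a3 = orange.
The 6 still-open variables draw from only 6 values {green, grey, pink, purple, teal, white}, so each is used; only a2 can be grey, hence a2 = grey.
The 5 still-open variables together cover exactly {green, pink, purple, teal, white} — 5 values for 5 variables — and pink appears only in a4's list, so a4 = pink.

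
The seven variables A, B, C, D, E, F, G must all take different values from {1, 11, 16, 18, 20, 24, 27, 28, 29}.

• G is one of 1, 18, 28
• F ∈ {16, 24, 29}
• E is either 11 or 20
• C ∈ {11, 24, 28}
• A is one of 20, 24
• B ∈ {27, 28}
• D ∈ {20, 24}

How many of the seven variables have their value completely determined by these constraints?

3

The 2 variables A and D are confined to {20, 24}, which locks those values in; drop them from C, E, F.
E's domain is down to {11}, so E = 11. Strike 11 from C.
C's domain is down to {28}, so C = 28. So B, G can't be 28.
B's domain is down to {27}, so B = 27.
Determined: B=27, C=28, E=11. The other variables each still have more than one consistent value. That makes 3.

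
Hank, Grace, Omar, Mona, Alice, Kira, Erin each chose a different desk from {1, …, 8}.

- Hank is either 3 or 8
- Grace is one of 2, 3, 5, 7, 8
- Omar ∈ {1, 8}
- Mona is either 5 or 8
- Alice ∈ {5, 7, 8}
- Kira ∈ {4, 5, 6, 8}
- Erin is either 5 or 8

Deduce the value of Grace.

2

Mona and Erin between them cover only {5, 8} — a naked pair. Remove those values from Hank, Grace, Omar, Alice, Kira.
Hank must be 3 (only option left). So Grace can't be 3.
That leaves Omar = 1.
That leaves Alice = 7. Strike 7 from Grace.
So Grace = 2.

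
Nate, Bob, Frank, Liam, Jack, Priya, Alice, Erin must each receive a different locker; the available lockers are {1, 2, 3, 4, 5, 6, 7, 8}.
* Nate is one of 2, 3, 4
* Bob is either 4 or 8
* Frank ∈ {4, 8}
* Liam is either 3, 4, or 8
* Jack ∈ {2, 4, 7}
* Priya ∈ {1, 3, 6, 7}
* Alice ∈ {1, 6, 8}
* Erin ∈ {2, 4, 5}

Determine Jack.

The 8 variables together cover exactly {1, 2, 3, 4, 5, 6, 7, 8} — 8 values for 8 variables — and 5 appears only in Erin's list, so Erin = 5.
Bob and Frank share exactly the 2 values {4, 8}; by pigeonhole those values go to them, so strike 4, 8 from Nate, Liam, Jack, Alice.
That leaves Liam = 3. Eliminate 3 elsewhere: Nate, Priya.
Nate must be 2 (only option left). Strike 2 from Jack.
So Jack = 7.

7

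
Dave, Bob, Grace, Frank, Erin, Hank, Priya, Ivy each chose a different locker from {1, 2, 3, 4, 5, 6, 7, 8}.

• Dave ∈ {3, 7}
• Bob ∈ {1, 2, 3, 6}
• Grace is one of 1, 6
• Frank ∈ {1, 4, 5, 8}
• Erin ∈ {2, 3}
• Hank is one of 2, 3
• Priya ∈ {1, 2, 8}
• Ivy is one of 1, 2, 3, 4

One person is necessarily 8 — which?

Priya

Among the 8 variables, 5 fits only Frank (and all 8 values in {1, 2, 3, 4, 5, 6, 7, 8} must be used), so Frank = 5.
The 7 still-open variables draw from only 7 values {1, 2, 3, 4, 6, 7, 8}, so each is used; only Ivy can be 4, hence Ivy = 4.
The 6 still-open variables together cover exactly {1, 2, 3, 6, 7, 8} — 6 values for 6 variables — and 7 appears only in Dave's list, so Dave = 7.
Among the 5 still-open variables, 8 fits only Priya (and all 5 values in {1, 2, 3, 6, 8} must be used), so Priya = 8.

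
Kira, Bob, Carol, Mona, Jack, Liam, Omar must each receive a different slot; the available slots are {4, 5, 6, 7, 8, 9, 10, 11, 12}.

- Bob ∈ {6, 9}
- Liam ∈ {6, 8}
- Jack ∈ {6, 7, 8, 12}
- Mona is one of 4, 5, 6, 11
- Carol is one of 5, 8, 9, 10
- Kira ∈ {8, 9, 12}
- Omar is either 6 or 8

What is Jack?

7

Liam and Omar share exactly the 2 values {6, 8}; by pigeonhole those values go to them, so strike 6, 8 from Kira, Bob, Carol, Mona, Jack.
Bob must be 9 (only option left). Remove 9 from Kira, Carol.
Kira's domain is down to {12}, so Kira = 12. Remove 12 from Jack.
So Jack = 7.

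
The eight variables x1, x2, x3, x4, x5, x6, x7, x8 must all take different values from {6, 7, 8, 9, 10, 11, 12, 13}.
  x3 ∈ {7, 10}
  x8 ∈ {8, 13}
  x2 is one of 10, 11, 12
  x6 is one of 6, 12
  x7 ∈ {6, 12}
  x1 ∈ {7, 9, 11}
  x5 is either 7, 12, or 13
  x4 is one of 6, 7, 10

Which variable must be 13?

x5

Among the 8 variables, 8 fits only x8 (and all 8 values in {6, 7, 8, 9, 10, 11, 12, 13} must be used), so x8 = 8.
Among the 7 still-open variables, 9 fits only x1 (and all 7 values in {6, 7, 9, 10, 11, 12, 13} must be used), so x1 = 9.
The 6 still-open variables draw from only 6 values {6, 7, 10, 11, 12, 13}, so each is used; only x2 can be 11, hence x2 = 11.
Among the 5 still-open variables, 13 fits only x5 (and all 5 values in {6, 7, 10, 12, 13} must be used), so x5 = 13.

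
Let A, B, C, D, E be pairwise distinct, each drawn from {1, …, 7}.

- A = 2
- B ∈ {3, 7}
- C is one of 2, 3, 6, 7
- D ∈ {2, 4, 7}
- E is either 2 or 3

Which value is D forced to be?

A's domain is down to {2}, so A = 2. Strike 2 from C, D, E.
E's domain is down to {3}, so E = 3. Strike 3 from B, C.
That leaves B = 7. Eliminate 7 elsewhere: C, D.
So D = 4.

4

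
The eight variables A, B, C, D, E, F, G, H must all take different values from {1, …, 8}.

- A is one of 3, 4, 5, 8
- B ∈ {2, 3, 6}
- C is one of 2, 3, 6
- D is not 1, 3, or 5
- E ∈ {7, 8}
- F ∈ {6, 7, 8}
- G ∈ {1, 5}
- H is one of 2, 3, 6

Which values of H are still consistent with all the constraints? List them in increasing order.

The 8 variables together cover exactly {1, 2, 3, 4, 5, 6, 7, 8} — 8 values for 8 variables — and 1 appears only in G's list, so G = 1.
The 7 still-open variables together cover exactly {2, 3, 4, 5, 6, 7, 8} — 7 values for 7 variables — and 5 appears only in A's list, so A = 5.
The 6 still-open variables together cover exactly {2, 3, 4, 6, 7, 8} — 6 values for 6 variables — and 4 appears only in D's list, so D = 4.
B, C, H share exactly the 3 values {2, 3, 6}; by pigeonhole those values go to them, so strike 2, 3, 6 from F.
No further eliminations apply; H can still be any of 2, 3, 6.

2, 3, 6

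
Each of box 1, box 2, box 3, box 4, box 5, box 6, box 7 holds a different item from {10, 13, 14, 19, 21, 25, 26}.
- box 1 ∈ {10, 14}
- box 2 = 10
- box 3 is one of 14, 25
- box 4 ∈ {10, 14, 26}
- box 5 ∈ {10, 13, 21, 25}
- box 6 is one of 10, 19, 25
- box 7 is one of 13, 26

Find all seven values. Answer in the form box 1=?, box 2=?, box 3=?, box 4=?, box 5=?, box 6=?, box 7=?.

box 1=14, box 2=10, box 3=25, box 4=26, box 5=21, box 6=19, box 7=13

box 2 has just one choice, so box 2 = 10. So box 1, box 4, box 5, box 6 can't be 10.
box 1's domain is down to {14}, so box 1 = 14. Strike 14 from box 3, box 4.
box 3 has just one choice, so box 3 = 25. Strike 25 from box 5, box 6.
box 4 has just one choice, so box 4 = 26. Strike 26 from box 7.
box 6's domain is down to {19}, so box 6 = 19.
That leaves box 7 = 13. Remove 13 from box 5.
box 5's domain is down to {21}, so box 5 = 21.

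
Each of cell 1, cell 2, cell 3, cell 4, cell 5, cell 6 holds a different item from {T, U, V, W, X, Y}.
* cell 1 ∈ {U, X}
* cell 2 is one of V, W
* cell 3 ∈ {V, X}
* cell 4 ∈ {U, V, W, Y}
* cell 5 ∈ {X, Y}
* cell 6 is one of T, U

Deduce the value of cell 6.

T

The 6 variables draw from only 6 values {T, U, V, W, X, Y}, so each is used; only cell 6 can be T, hence cell 6 = T.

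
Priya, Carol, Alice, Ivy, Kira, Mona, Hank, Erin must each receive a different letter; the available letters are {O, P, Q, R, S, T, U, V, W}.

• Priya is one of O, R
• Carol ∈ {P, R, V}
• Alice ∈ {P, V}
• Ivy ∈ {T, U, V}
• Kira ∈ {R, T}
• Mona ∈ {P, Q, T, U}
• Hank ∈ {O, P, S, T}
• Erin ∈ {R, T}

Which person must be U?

The 8 variables together cover exactly {O, P, Q, R, S, T, U, V} — 8 values for 8 variables — and Q appears only in Mona's list, so Mona = Q.
Among the 7 still-open variables, S fits only Hank (and all 7 values in {O, P, R, S, T, U, V} must be used), so Hank = S.
Among the 6 still-open variables, O fits only Priya (and all 6 values in {O, P, R, T, U, V} must be used), so Priya = O.
The 5 still-open variables draw from only 5 values {P, R, T, U, V}, so each is used; only Ivy can be U, hence Ivy = U.

Ivy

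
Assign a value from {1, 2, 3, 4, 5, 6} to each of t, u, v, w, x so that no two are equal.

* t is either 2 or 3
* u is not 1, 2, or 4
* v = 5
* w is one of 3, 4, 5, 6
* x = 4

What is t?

v's domain is down to {5}, so v = 5. Remove 5 from u, w.
x must be 4 (only option left). Eliminate 4 elsewhere: w.
Among the 3 still-open variables, 2 fits only t (and all 3 values in {2, 3, 6} must be used), so t = 2.

2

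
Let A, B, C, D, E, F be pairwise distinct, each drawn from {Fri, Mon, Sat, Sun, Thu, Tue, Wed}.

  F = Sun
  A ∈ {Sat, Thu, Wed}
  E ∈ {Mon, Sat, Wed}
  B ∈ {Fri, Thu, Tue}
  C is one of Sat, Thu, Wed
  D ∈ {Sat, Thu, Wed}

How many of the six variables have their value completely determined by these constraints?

2

F must be Sun (only option left).
The 3 variables A, C, D are confined to {Sat, Thu, Wed}, which locks those values in; drop them from B, E.
E's domain is down to {Mon}, so E = Mon.
Determined: E=Mon, F=Sun. The other variables each still have more than one consistent value. That makes 2.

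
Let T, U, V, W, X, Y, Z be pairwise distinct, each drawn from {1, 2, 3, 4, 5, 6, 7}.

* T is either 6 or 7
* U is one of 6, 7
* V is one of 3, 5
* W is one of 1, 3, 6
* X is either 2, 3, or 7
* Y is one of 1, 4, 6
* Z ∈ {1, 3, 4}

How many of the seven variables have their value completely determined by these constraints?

2

The 7 variables together cover exactly {1, 2, 3, 4, 5, 6, 7} — 7 values for 7 variables — and 2 appears only in X's list, so X = 2.
Among the 6 still-open variables, 5 fits only V (and all 6 values in {1, 3, 4, 5, 6, 7} must be used), so V = 5.
T and U between them cover only {6, 7} — a naked pair. Remove those values from W, Y.
Determined: V=5, X=2. The other variables each still have more than one consistent value. That makes 2.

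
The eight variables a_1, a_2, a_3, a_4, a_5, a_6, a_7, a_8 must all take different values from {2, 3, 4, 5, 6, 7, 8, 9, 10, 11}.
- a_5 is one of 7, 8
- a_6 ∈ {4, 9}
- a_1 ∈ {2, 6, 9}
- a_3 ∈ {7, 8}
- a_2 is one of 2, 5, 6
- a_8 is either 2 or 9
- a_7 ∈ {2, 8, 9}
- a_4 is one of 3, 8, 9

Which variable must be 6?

a_1

The 8 variables together cover exactly {2, 3, 4, 5, 6, 7, 8, 9} — 8 values for 8 variables — and 3 appears only in a_4's list, so a_4 = 3.
Among the 7 still-open variables, 4 fits only a_6 (and all 7 values in {2, 4, 5, 6, 7, 8, 9} must be used), so a_6 = 4.
The 6 still-open variables draw from only 6 values {2, 5, 6, 7, 8, 9}, so each is used; only a_2 can be 5, hence a_2 = 5.
Among the 5 still-open variables, 6 fits only a_1 (and all 5 values in {2, 6, 7, 8, 9} must be used), so a_1 = 6.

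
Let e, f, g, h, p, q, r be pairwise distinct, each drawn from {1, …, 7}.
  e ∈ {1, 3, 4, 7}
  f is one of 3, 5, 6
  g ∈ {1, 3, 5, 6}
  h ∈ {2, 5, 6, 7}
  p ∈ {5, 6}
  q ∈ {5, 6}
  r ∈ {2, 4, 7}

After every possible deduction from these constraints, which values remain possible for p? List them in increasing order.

5, 6

p and q share exactly the 2 values {5, 6}; by pigeonhole those values go to them, so strike 5, 6 from f, g, h.
f has just one choice, so f = 3. Strike 3 from e, g.
g must be 1 (only option left). Remove 1 from e.
No further eliminations apply; p can still be any of 5, 6.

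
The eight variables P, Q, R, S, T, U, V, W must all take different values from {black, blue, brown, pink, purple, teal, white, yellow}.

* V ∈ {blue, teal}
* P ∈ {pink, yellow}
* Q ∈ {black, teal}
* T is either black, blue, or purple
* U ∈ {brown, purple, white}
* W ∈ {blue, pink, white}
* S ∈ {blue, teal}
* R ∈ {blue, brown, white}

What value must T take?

Among the 8 variables, yellow fits only P (and all 8 values in {black, blue, brown, pink, purple, teal, white, yellow} must be used), so P = yellow.
Among the 7 still-open variables, pink fits only W (and all 7 values in {black, blue, brown, pink, purple, teal, white} must be used), so W = pink.
S and V between them cover only {blue, teal} — a naked pair. Remove those values from Q, R, T.
That leaves Q = black. So T can't be black.
So T = purple.

purple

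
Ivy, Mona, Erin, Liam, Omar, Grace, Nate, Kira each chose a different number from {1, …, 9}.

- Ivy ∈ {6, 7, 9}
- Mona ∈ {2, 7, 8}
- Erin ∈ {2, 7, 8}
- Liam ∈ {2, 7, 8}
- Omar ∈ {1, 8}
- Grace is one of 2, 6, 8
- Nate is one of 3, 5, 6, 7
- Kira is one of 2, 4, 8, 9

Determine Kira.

4

The 3 variables Mona, Erin, Liam are confined to {2, 7, 8}, which locks those values in; drop them from Ivy, Omar, Grace, Nate, Kira.
That leaves Omar = 1.
Grace must be 6 (only option left). Strike 6 from Ivy, Nate.
Ivy's domain is down to {9}, so Ivy = 9. Strike 9 from Kira.
So Kira = 4.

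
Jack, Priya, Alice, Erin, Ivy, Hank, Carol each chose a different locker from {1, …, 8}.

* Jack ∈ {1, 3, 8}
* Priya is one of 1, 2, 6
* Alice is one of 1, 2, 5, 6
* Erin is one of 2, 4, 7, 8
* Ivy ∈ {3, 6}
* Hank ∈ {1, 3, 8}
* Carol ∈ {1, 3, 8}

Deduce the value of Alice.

5

The 3 variables Jack, Hank, Carol are confined to {1, 3, 8}, which locks those values in; drop them from Priya, Alice, Erin, Ivy.
Ivy has just one choice, so Ivy = 6. So Priya, Alice can't be 6.
Priya must be 2 (only option left). Strike 2 from Alice, Erin.
So Alice = 5.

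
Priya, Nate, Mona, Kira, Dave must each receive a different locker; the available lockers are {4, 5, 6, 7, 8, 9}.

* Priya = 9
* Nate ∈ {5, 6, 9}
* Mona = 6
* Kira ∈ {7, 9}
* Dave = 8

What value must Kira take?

Priya has just one choice, so Priya = 9. Eliminate 9 elsewhere: Nate, Kira.
So Kira = 7.

7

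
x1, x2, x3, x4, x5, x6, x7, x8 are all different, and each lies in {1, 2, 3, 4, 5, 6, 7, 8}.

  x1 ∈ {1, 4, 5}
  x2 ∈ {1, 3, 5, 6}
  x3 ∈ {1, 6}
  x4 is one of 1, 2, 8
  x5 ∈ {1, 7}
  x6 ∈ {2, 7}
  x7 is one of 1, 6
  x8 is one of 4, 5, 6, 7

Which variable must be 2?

x6

The 8 variables together cover exactly {1, 2, 3, 4, 5, 6, 7, 8} — 8 values for 8 variables — and 3 appears only in x2's list, so x2 = 3.
Among the 7 still-open variables, 8 fits only x4 (and all 7 values in {1, 2, 4, 5, 6, 7, 8} must be used), so x4 = 8.
Among the 6 still-open variables, 2 fits only x6 (and all 6 values in {1, 2, 4, 5, 6, 7} must be used), so x6 = 2.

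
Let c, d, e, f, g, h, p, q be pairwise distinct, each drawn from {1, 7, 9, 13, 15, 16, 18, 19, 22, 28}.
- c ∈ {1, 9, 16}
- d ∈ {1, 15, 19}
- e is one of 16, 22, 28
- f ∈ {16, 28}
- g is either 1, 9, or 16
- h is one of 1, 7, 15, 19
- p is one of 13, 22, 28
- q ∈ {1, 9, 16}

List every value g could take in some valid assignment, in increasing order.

1, 9, 16

c, g, q share exactly the 3 values {1, 9, 16}; by pigeonhole those values go to them, so strike 1, 9, 16 from d, e, f, h.
f must be 28 (only option left). Strike 28 from e, p.
That leaves e = 22. Remove 22 from p.
p has just one choice, so p = 13.
No further eliminations apply; g can still be any of 1, 9, 16.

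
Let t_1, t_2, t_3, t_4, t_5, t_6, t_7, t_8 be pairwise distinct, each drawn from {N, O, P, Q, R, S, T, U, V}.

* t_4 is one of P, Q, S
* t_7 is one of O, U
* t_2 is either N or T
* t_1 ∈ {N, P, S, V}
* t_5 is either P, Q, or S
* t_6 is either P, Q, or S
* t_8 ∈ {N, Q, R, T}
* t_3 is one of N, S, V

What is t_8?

The 3 variables t_4, t_5, t_6 are confined to {P, Q, S}, which locks those values in; drop them from t_1, t_3, t_8.
t_1 and t_3 share exactly the 2 values {N, V}; by pigeonhole those values go to them, so strike N, V from t_2, t_8.
t_2 must be T (only option left). Eliminate T elsewhere: t_8.
So t_8 = R.

R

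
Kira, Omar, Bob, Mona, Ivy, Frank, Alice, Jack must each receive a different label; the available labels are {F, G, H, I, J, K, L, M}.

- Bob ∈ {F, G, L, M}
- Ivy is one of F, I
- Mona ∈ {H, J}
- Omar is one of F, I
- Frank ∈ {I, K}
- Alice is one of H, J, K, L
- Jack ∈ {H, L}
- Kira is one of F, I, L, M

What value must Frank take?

The 8 variables draw from only 8 values {F, G, H, I, J, K, L, M}, so each is used; only Bob can be G, hence Bob = G.
The 7 still-open variables draw from only 7 values {F, H, I, J, K, L, M}, so each is used; only Kira can be M, hence Kira = M.
The 2 variables Omar and Ivy are confined to {F, I}, which locks those values in; drop them from Frank.
So Frank = K.

K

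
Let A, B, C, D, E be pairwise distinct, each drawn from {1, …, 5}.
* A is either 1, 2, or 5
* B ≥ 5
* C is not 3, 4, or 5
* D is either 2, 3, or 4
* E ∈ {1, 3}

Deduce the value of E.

3

B's domain is down to {5}, so B = 5. Remove 5 from A.
The 4 still-open variables together cover exactly {1, 2, 3, 4} — 4 values for 4 variables — and 4 appears only in D's list, so D = 4.
The 3 still-open variables draw from only 3 values {1, 2, 3}, so each is used; only E can be 3, hence E = 3.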